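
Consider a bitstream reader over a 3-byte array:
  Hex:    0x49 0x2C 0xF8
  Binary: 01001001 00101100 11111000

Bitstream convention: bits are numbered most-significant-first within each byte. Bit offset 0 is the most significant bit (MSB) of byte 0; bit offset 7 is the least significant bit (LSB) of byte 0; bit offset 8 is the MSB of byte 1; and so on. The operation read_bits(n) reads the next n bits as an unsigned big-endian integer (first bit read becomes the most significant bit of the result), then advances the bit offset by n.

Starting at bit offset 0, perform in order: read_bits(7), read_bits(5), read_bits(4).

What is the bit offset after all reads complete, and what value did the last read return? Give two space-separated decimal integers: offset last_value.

Answer: 16 12

Derivation:
Read 1: bits[0:7] width=7 -> value=36 (bin 0100100); offset now 7 = byte 0 bit 7; 17 bits remain
Read 2: bits[7:12] width=5 -> value=18 (bin 10010); offset now 12 = byte 1 bit 4; 12 bits remain
Read 3: bits[12:16] width=4 -> value=12 (bin 1100); offset now 16 = byte 2 bit 0; 8 bits remain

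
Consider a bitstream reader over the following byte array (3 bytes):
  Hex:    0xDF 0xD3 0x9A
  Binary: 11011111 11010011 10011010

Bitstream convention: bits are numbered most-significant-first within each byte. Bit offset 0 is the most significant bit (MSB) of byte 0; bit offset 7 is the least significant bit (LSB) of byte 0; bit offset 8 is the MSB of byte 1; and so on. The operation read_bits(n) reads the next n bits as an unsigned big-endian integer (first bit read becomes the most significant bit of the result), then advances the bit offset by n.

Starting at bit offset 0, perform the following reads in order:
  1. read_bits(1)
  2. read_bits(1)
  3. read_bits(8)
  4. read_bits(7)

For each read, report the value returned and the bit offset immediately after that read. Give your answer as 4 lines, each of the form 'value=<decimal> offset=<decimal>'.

Answer: value=1 offset=1
value=1 offset=2
value=127 offset=10
value=39 offset=17

Derivation:
Read 1: bits[0:1] width=1 -> value=1 (bin 1); offset now 1 = byte 0 bit 1; 23 bits remain
Read 2: bits[1:2] width=1 -> value=1 (bin 1); offset now 2 = byte 0 bit 2; 22 bits remain
Read 3: bits[2:10] width=8 -> value=127 (bin 01111111); offset now 10 = byte 1 bit 2; 14 bits remain
Read 4: bits[10:17] width=7 -> value=39 (bin 0100111); offset now 17 = byte 2 bit 1; 7 bits remain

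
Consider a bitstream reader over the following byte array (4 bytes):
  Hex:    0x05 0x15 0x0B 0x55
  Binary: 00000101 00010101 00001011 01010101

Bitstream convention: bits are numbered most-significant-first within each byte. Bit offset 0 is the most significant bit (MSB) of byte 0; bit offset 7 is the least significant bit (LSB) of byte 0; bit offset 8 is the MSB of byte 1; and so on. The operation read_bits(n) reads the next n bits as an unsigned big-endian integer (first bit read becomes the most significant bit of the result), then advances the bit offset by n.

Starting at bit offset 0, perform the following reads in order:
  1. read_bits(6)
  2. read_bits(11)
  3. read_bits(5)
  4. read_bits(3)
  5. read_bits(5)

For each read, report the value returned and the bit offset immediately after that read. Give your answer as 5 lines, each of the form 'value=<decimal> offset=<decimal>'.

Answer: value=1 offset=6
value=554 offset=17
value=2 offset=22
value=6 offset=25
value=21 offset=30

Derivation:
Read 1: bits[0:6] width=6 -> value=1 (bin 000001); offset now 6 = byte 0 bit 6; 26 bits remain
Read 2: bits[6:17] width=11 -> value=554 (bin 01000101010); offset now 17 = byte 2 bit 1; 15 bits remain
Read 3: bits[17:22] width=5 -> value=2 (bin 00010); offset now 22 = byte 2 bit 6; 10 bits remain
Read 4: bits[22:25] width=3 -> value=6 (bin 110); offset now 25 = byte 3 bit 1; 7 bits remain
Read 5: bits[25:30] width=5 -> value=21 (bin 10101); offset now 30 = byte 3 bit 6; 2 bits remain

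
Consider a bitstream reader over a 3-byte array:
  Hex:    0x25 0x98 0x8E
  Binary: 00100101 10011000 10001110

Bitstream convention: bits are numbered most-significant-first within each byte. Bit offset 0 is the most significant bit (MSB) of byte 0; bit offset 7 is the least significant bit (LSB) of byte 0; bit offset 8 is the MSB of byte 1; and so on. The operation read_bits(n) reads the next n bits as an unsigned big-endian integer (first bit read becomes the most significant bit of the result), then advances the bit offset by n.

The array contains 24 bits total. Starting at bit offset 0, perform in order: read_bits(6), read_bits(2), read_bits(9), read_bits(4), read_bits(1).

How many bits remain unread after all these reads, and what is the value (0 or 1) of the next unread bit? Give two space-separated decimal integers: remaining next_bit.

Answer: 2 1

Derivation:
Read 1: bits[0:6] width=6 -> value=9 (bin 001001); offset now 6 = byte 0 bit 6; 18 bits remain
Read 2: bits[6:8] width=2 -> value=1 (bin 01); offset now 8 = byte 1 bit 0; 16 bits remain
Read 3: bits[8:17] width=9 -> value=305 (bin 100110001); offset now 17 = byte 2 bit 1; 7 bits remain
Read 4: bits[17:21] width=4 -> value=1 (bin 0001); offset now 21 = byte 2 bit 5; 3 bits remain
Read 5: bits[21:22] width=1 -> value=1 (bin 1); offset now 22 = byte 2 bit 6; 2 bits remain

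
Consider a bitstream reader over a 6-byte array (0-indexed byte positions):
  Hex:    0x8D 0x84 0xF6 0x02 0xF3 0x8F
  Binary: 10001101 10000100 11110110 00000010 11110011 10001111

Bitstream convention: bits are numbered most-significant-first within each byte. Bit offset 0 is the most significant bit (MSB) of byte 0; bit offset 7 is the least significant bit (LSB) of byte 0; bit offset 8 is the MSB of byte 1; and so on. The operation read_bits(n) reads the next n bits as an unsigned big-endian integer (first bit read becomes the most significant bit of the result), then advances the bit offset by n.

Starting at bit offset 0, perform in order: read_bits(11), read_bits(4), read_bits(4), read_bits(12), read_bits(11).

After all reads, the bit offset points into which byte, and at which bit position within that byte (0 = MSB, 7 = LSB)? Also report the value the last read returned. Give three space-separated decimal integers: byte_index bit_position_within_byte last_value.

Answer: 5 2 974

Derivation:
Read 1: bits[0:11] width=11 -> value=1132 (bin 10001101100); offset now 11 = byte 1 bit 3; 37 bits remain
Read 2: bits[11:15] width=4 -> value=2 (bin 0010); offset now 15 = byte 1 bit 7; 33 bits remain
Read 3: bits[15:19] width=4 -> value=7 (bin 0111); offset now 19 = byte 2 bit 3; 29 bits remain
Read 4: bits[19:31] width=12 -> value=2817 (bin 101100000001); offset now 31 = byte 3 bit 7; 17 bits remain
Read 5: bits[31:42] width=11 -> value=974 (bin 01111001110); offset now 42 = byte 5 bit 2; 6 bits remain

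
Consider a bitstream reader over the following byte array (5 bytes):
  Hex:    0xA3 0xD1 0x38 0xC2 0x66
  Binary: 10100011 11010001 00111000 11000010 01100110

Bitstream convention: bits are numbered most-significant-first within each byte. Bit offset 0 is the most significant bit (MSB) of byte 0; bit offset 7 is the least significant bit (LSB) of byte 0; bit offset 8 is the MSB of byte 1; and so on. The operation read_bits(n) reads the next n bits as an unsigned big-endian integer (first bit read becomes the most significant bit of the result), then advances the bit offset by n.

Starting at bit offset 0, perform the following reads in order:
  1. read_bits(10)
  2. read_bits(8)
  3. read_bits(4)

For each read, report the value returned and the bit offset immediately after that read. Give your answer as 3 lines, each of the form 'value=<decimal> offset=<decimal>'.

Answer: value=655 offset=10
value=68 offset=18
value=14 offset=22

Derivation:
Read 1: bits[0:10] width=10 -> value=655 (bin 1010001111); offset now 10 = byte 1 bit 2; 30 bits remain
Read 2: bits[10:18] width=8 -> value=68 (bin 01000100); offset now 18 = byte 2 bit 2; 22 bits remain
Read 3: bits[18:22] width=4 -> value=14 (bin 1110); offset now 22 = byte 2 bit 6; 18 bits remain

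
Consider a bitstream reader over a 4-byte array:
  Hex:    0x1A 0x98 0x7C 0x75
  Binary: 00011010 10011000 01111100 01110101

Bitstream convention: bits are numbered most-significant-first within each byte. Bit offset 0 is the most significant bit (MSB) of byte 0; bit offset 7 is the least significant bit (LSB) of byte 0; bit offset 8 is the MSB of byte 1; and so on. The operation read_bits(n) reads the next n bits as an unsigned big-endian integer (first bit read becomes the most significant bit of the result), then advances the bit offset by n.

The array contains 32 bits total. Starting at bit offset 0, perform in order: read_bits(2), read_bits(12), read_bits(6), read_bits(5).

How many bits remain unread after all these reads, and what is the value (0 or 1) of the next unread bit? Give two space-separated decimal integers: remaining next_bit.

Answer: 7 1

Derivation:
Read 1: bits[0:2] width=2 -> value=0 (bin 00); offset now 2 = byte 0 bit 2; 30 bits remain
Read 2: bits[2:14] width=12 -> value=1702 (bin 011010100110); offset now 14 = byte 1 bit 6; 18 bits remain
Read 3: bits[14:20] width=6 -> value=7 (bin 000111); offset now 20 = byte 2 bit 4; 12 bits remain
Read 4: bits[20:25] width=5 -> value=24 (bin 11000); offset now 25 = byte 3 bit 1; 7 bits remain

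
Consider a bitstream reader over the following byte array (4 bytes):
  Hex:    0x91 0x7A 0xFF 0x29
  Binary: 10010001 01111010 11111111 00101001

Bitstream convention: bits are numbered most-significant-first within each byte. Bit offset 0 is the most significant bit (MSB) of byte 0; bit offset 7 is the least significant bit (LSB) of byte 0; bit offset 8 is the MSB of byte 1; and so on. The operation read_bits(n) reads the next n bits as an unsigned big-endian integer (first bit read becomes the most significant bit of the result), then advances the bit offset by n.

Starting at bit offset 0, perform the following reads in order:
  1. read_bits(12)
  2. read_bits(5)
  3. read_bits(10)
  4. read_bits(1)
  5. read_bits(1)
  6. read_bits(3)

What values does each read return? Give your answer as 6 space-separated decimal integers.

Answer: 2327 21 1017 0 1 1

Derivation:
Read 1: bits[0:12] width=12 -> value=2327 (bin 100100010111); offset now 12 = byte 1 bit 4; 20 bits remain
Read 2: bits[12:17] width=5 -> value=21 (bin 10101); offset now 17 = byte 2 bit 1; 15 bits remain
Read 3: bits[17:27] width=10 -> value=1017 (bin 1111111001); offset now 27 = byte 3 bit 3; 5 bits remain
Read 4: bits[27:28] width=1 -> value=0 (bin 0); offset now 28 = byte 3 bit 4; 4 bits remain
Read 5: bits[28:29] width=1 -> value=1 (bin 1); offset now 29 = byte 3 bit 5; 3 bits remain
Read 6: bits[29:32] width=3 -> value=1 (bin 001); offset now 32 = byte 4 bit 0; 0 bits remain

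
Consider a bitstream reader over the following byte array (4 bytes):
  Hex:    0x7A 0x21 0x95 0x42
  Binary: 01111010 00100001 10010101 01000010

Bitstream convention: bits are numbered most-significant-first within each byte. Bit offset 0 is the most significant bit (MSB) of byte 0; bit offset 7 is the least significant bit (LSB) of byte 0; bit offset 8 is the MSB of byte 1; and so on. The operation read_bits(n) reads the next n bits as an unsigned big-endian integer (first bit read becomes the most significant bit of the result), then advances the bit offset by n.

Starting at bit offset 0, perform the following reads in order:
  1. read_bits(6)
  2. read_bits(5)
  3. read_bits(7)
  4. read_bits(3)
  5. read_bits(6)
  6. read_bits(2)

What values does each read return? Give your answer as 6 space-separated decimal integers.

Read 1: bits[0:6] width=6 -> value=30 (bin 011110); offset now 6 = byte 0 bit 6; 26 bits remain
Read 2: bits[6:11] width=5 -> value=17 (bin 10001); offset now 11 = byte 1 bit 3; 21 bits remain
Read 3: bits[11:18] width=7 -> value=6 (bin 0000110); offset now 18 = byte 2 bit 2; 14 bits remain
Read 4: bits[18:21] width=3 -> value=2 (bin 010); offset now 21 = byte 2 bit 5; 11 bits remain
Read 5: bits[21:27] width=6 -> value=42 (bin 101010); offset now 27 = byte 3 bit 3; 5 bits remain
Read 6: bits[27:29] width=2 -> value=0 (bin 00); offset now 29 = byte 3 bit 5; 3 bits remain

Answer: 30 17 6 2 42 0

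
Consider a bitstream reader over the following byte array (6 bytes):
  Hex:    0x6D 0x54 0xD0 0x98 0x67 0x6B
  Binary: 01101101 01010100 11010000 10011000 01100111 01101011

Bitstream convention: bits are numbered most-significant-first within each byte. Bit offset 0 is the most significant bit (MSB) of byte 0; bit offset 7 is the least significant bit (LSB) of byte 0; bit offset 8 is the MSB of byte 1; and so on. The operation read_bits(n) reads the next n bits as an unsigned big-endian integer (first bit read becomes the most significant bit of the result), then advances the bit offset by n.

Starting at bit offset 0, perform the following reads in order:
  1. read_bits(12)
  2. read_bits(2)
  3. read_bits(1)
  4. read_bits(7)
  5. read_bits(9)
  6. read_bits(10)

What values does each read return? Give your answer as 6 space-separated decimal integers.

Answer: 1749 1 0 52 76 206

Derivation:
Read 1: bits[0:12] width=12 -> value=1749 (bin 011011010101); offset now 12 = byte 1 bit 4; 36 bits remain
Read 2: bits[12:14] width=2 -> value=1 (bin 01); offset now 14 = byte 1 bit 6; 34 bits remain
Read 3: bits[14:15] width=1 -> value=0 (bin 0); offset now 15 = byte 1 bit 7; 33 bits remain
Read 4: bits[15:22] width=7 -> value=52 (bin 0110100); offset now 22 = byte 2 bit 6; 26 bits remain
Read 5: bits[22:31] width=9 -> value=76 (bin 001001100); offset now 31 = byte 3 bit 7; 17 bits remain
Read 6: bits[31:41] width=10 -> value=206 (bin 0011001110); offset now 41 = byte 5 bit 1; 7 bits remain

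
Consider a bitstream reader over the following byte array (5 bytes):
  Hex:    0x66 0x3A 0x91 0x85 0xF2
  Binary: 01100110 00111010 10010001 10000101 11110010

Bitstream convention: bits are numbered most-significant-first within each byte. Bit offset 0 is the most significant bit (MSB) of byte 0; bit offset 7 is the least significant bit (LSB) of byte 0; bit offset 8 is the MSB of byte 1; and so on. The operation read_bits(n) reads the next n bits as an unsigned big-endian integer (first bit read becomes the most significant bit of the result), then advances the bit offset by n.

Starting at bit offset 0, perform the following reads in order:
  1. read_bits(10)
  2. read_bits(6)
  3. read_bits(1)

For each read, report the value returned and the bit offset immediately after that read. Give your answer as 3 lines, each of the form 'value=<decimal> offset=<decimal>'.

Read 1: bits[0:10] width=10 -> value=408 (bin 0110011000); offset now 10 = byte 1 bit 2; 30 bits remain
Read 2: bits[10:16] width=6 -> value=58 (bin 111010); offset now 16 = byte 2 bit 0; 24 bits remain
Read 3: bits[16:17] width=1 -> value=1 (bin 1); offset now 17 = byte 2 bit 1; 23 bits remain

Answer: value=408 offset=10
value=58 offset=16
value=1 offset=17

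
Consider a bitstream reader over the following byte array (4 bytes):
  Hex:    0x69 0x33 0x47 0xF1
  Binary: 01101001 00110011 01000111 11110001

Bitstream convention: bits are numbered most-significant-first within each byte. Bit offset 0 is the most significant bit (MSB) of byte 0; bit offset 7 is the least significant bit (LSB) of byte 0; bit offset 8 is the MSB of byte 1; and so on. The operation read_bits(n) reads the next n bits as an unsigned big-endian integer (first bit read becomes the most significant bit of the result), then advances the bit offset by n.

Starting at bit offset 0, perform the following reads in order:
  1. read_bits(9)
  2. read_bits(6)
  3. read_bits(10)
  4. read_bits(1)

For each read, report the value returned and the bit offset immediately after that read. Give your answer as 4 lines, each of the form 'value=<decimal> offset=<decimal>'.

Read 1: bits[0:9] width=9 -> value=210 (bin 011010010); offset now 9 = byte 1 bit 1; 23 bits remain
Read 2: bits[9:15] width=6 -> value=25 (bin 011001); offset now 15 = byte 1 bit 7; 17 bits remain
Read 3: bits[15:25] width=10 -> value=655 (bin 1010001111); offset now 25 = byte 3 bit 1; 7 bits remain
Read 4: bits[25:26] width=1 -> value=1 (bin 1); offset now 26 = byte 3 bit 2; 6 bits remain

Answer: value=210 offset=9
value=25 offset=15
value=655 offset=25
value=1 offset=26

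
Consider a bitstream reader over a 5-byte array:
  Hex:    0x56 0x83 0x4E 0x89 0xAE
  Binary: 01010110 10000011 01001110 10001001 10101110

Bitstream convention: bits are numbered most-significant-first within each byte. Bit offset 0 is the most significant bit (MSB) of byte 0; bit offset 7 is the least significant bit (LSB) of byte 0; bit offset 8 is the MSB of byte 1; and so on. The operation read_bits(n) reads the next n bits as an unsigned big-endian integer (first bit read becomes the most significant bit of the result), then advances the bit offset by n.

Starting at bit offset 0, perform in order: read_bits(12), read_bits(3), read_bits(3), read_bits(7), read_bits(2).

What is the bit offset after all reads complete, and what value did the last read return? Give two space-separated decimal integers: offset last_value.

Read 1: bits[0:12] width=12 -> value=1384 (bin 010101101000); offset now 12 = byte 1 bit 4; 28 bits remain
Read 2: bits[12:15] width=3 -> value=1 (bin 001); offset now 15 = byte 1 bit 7; 25 bits remain
Read 3: bits[15:18] width=3 -> value=5 (bin 101); offset now 18 = byte 2 bit 2; 22 bits remain
Read 4: bits[18:25] width=7 -> value=29 (bin 0011101); offset now 25 = byte 3 bit 1; 15 bits remain
Read 5: bits[25:27] width=2 -> value=0 (bin 00); offset now 27 = byte 3 bit 3; 13 bits remain

Answer: 27 0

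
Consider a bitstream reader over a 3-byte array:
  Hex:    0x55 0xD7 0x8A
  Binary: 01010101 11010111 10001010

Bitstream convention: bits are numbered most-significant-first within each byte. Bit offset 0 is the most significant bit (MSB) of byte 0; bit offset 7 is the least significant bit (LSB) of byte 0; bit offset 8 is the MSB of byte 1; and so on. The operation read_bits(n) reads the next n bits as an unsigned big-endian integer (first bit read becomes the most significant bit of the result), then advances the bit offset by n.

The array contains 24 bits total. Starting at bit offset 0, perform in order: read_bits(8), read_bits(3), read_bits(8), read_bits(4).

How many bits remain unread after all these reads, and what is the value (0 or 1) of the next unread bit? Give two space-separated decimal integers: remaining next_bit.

Answer: 1 0

Derivation:
Read 1: bits[0:8] width=8 -> value=85 (bin 01010101); offset now 8 = byte 1 bit 0; 16 bits remain
Read 2: bits[8:11] width=3 -> value=6 (bin 110); offset now 11 = byte 1 bit 3; 13 bits remain
Read 3: bits[11:19] width=8 -> value=188 (bin 10111100); offset now 19 = byte 2 bit 3; 5 bits remain
Read 4: bits[19:23] width=4 -> value=5 (bin 0101); offset now 23 = byte 2 bit 7; 1 bits remain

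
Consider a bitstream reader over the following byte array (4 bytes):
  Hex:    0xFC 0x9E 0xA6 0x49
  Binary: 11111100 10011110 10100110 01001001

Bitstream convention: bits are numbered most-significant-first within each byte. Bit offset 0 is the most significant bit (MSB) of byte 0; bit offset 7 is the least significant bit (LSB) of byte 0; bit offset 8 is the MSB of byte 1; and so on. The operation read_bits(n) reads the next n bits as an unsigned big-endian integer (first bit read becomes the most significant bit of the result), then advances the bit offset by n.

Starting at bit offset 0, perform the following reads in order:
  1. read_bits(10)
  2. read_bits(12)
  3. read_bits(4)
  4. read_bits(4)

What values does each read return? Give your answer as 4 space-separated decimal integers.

Answer: 1010 1961 9 2

Derivation:
Read 1: bits[0:10] width=10 -> value=1010 (bin 1111110010); offset now 10 = byte 1 bit 2; 22 bits remain
Read 2: bits[10:22] width=12 -> value=1961 (bin 011110101001); offset now 22 = byte 2 bit 6; 10 bits remain
Read 3: bits[22:26] width=4 -> value=9 (bin 1001); offset now 26 = byte 3 bit 2; 6 bits remain
Read 4: bits[26:30] width=4 -> value=2 (bin 0010); offset now 30 = byte 3 bit 6; 2 bits remain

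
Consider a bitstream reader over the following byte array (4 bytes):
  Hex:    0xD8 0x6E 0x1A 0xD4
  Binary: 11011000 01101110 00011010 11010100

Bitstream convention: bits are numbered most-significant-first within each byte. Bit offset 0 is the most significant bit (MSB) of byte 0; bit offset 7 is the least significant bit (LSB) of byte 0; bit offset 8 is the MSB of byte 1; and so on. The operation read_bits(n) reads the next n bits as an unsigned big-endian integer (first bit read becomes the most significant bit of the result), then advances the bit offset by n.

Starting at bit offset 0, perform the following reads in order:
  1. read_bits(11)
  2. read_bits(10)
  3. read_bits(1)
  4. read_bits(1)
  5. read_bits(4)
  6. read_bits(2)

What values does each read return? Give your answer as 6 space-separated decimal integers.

Read 1: bits[0:11] width=11 -> value=1731 (bin 11011000011); offset now 11 = byte 1 bit 3; 21 bits remain
Read 2: bits[11:21] width=10 -> value=451 (bin 0111000011); offset now 21 = byte 2 bit 5; 11 bits remain
Read 3: bits[21:22] width=1 -> value=0 (bin 0); offset now 22 = byte 2 bit 6; 10 bits remain
Read 4: bits[22:23] width=1 -> value=1 (bin 1); offset now 23 = byte 2 bit 7; 9 bits remain
Read 5: bits[23:27] width=4 -> value=6 (bin 0110); offset now 27 = byte 3 bit 3; 5 bits remain
Read 6: bits[27:29] width=2 -> value=2 (bin 10); offset now 29 = byte 3 bit 5; 3 bits remain

Answer: 1731 451 0 1 6 2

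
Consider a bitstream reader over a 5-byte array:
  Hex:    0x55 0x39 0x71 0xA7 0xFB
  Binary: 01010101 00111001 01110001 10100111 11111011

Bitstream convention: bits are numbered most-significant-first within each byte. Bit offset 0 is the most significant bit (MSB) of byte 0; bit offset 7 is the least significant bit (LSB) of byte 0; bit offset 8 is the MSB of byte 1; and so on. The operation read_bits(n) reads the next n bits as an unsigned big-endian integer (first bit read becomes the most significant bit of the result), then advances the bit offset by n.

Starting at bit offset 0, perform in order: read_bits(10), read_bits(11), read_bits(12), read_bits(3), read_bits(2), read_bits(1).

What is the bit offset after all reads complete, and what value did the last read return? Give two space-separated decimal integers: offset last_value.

Answer: 39 1

Derivation:
Read 1: bits[0:10] width=10 -> value=340 (bin 0101010100); offset now 10 = byte 1 bit 2; 30 bits remain
Read 2: bits[10:21] width=11 -> value=1838 (bin 11100101110); offset now 21 = byte 2 bit 5; 19 bits remain
Read 3: bits[21:33] width=12 -> value=847 (bin 001101001111); offset now 33 = byte 4 bit 1; 7 bits remain
Read 4: bits[33:36] width=3 -> value=7 (bin 111); offset now 36 = byte 4 bit 4; 4 bits remain
Read 5: bits[36:38] width=2 -> value=2 (bin 10); offset now 38 = byte 4 bit 6; 2 bits remain
Read 6: bits[38:39] width=1 -> value=1 (bin 1); offset now 39 = byte 4 bit 7; 1 bits remain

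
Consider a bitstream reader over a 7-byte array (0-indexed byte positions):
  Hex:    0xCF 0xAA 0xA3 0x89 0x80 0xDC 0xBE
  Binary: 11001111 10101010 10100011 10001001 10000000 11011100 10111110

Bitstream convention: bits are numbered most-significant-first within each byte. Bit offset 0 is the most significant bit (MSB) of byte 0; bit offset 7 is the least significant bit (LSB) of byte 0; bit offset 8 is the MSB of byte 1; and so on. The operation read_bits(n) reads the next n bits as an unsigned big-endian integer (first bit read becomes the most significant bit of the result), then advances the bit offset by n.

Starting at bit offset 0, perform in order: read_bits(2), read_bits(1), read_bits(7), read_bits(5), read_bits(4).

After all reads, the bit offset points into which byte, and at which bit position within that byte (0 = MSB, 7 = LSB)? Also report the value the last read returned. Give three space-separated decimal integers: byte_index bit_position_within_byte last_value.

Answer: 2 3 5

Derivation:
Read 1: bits[0:2] width=2 -> value=3 (bin 11); offset now 2 = byte 0 bit 2; 54 bits remain
Read 2: bits[2:3] width=1 -> value=0 (bin 0); offset now 3 = byte 0 bit 3; 53 bits remain
Read 3: bits[3:10] width=7 -> value=62 (bin 0111110); offset now 10 = byte 1 bit 2; 46 bits remain
Read 4: bits[10:15] width=5 -> value=21 (bin 10101); offset now 15 = byte 1 bit 7; 41 bits remain
Read 5: bits[15:19] width=4 -> value=5 (bin 0101); offset now 19 = byte 2 bit 3; 37 bits remain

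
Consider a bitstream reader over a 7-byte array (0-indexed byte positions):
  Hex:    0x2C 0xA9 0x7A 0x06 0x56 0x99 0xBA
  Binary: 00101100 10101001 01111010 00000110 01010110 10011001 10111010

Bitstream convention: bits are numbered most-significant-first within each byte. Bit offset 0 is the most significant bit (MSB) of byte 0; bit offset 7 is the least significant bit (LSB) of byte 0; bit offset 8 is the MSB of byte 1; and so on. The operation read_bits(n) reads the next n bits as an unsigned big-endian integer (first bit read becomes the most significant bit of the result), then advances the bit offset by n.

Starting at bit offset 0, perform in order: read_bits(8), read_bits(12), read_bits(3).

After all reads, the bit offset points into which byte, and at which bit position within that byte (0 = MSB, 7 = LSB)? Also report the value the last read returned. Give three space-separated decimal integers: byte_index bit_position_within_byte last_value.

Read 1: bits[0:8] width=8 -> value=44 (bin 00101100); offset now 8 = byte 1 bit 0; 48 bits remain
Read 2: bits[8:20] width=12 -> value=2711 (bin 101010010111); offset now 20 = byte 2 bit 4; 36 bits remain
Read 3: bits[20:23] width=3 -> value=5 (bin 101); offset now 23 = byte 2 bit 7; 33 bits remain

Answer: 2 7 5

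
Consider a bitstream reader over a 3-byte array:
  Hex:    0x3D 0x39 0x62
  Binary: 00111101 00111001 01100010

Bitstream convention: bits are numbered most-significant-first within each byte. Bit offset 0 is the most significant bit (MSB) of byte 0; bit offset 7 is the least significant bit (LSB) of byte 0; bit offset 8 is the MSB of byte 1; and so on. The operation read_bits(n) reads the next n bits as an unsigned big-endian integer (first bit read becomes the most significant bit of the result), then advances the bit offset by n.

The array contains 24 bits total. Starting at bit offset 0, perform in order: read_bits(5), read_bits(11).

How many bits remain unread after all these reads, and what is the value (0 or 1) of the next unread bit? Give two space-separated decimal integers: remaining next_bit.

Answer: 8 0

Derivation:
Read 1: bits[0:5] width=5 -> value=7 (bin 00111); offset now 5 = byte 0 bit 5; 19 bits remain
Read 2: bits[5:16] width=11 -> value=1337 (bin 10100111001); offset now 16 = byte 2 bit 0; 8 bits remain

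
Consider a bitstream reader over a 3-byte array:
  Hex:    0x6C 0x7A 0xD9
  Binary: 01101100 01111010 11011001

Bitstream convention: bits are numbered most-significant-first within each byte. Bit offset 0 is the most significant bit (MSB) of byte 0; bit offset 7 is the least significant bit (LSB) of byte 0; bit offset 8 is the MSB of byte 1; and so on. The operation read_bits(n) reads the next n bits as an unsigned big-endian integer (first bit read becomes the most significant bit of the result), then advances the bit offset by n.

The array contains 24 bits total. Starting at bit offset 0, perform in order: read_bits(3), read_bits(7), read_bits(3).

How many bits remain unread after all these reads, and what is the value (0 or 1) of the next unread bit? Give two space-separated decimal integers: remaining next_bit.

Answer: 11 0

Derivation:
Read 1: bits[0:3] width=3 -> value=3 (bin 011); offset now 3 = byte 0 bit 3; 21 bits remain
Read 2: bits[3:10] width=7 -> value=49 (bin 0110001); offset now 10 = byte 1 bit 2; 14 bits remain
Read 3: bits[10:13] width=3 -> value=7 (bin 111); offset now 13 = byte 1 bit 5; 11 bits remain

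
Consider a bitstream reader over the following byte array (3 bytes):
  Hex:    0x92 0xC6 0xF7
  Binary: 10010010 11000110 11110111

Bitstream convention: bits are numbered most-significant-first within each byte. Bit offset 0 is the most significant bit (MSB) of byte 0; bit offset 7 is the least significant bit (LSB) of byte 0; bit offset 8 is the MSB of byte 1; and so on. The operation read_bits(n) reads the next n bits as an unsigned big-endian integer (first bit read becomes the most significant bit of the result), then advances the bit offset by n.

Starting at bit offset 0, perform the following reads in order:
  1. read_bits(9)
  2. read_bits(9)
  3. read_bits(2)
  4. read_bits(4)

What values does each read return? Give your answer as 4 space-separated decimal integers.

Read 1: bits[0:9] width=9 -> value=293 (bin 100100101); offset now 9 = byte 1 bit 1; 15 bits remain
Read 2: bits[9:18] width=9 -> value=283 (bin 100011011); offset now 18 = byte 2 bit 2; 6 bits remain
Read 3: bits[18:20] width=2 -> value=3 (bin 11); offset now 20 = byte 2 bit 4; 4 bits remain
Read 4: bits[20:24] width=4 -> value=7 (bin 0111); offset now 24 = byte 3 bit 0; 0 bits remain

Answer: 293 283 3 7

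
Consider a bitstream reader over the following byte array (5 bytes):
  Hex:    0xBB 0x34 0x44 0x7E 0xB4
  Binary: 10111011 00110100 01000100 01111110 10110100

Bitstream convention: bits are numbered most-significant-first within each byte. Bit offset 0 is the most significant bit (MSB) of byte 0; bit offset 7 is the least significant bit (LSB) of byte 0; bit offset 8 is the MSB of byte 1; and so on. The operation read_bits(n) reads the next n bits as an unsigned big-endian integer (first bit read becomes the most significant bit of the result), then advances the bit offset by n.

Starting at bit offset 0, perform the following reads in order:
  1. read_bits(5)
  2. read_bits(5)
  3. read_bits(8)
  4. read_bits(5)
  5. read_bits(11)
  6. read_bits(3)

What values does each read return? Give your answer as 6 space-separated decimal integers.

Answer: 23 12 209 2 506 6

Derivation:
Read 1: bits[0:5] width=5 -> value=23 (bin 10111); offset now 5 = byte 0 bit 5; 35 bits remain
Read 2: bits[5:10] width=5 -> value=12 (bin 01100); offset now 10 = byte 1 bit 2; 30 bits remain
Read 3: bits[10:18] width=8 -> value=209 (bin 11010001); offset now 18 = byte 2 bit 2; 22 bits remain
Read 4: bits[18:23] width=5 -> value=2 (bin 00010); offset now 23 = byte 2 bit 7; 17 bits remain
Read 5: bits[23:34] width=11 -> value=506 (bin 00111111010); offset now 34 = byte 4 bit 2; 6 bits remain
Read 6: bits[34:37] width=3 -> value=6 (bin 110); offset now 37 = byte 4 bit 5; 3 bits remain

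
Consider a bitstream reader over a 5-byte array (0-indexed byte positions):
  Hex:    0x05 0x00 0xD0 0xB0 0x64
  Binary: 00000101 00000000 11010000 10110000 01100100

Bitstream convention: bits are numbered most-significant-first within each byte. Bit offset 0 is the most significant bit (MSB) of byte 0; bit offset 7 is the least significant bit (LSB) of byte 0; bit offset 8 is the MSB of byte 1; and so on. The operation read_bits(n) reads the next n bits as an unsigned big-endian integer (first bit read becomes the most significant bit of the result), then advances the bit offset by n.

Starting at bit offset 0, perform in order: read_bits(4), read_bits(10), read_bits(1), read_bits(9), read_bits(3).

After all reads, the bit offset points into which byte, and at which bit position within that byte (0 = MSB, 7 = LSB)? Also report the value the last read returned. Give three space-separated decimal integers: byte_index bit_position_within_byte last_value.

Answer: 3 3 5

Derivation:
Read 1: bits[0:4] width=4 -> value=0 (bin 0000); offset now 4 = byte 0 bit 4; 36 bits remain
Read 2: bits[4:14] width=10 -> value=320 (bin 0101000000); offset now 14 = byte 1 bit 6; 26 bits remain
Read 3: bits[14:15] width=1 -> value=0 (bin 0); offset now 15 = byte 1 bit 7; 25 bits remain
Read 4: bits[15:24] width=9 -> value=208 (bin 011010000); offset now 24 = byte 3 bit 0; 16 bits remain
Read 5: bits[24:27] width=3 -> value=5 (bin 101); offset now 27 = byte 3 bit 3; 13 bits remain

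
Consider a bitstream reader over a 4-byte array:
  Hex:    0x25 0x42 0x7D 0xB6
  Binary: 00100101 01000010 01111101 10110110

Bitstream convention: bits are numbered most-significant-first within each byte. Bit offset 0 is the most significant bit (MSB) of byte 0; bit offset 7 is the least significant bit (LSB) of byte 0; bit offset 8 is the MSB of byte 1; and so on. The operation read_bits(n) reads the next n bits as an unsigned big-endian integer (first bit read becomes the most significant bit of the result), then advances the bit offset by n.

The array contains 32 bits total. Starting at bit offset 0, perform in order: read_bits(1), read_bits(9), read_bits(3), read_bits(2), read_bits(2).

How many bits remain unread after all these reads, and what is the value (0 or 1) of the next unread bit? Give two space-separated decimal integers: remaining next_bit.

Read 1: bits[0:1] width=1 -> value=0 (bin 0); offset now 1 = byte 0 bit 1; 31 bits remain
Read 2: bits[1:10] width=9 -> value=149 (bin 010010101); offset now 10 = byte 1 bit 2; 22 bits remain
Read 3: bits[10:13] width=3 -> value=0 (bin 000); offset now 13 = byte 1 bit 5; 19 bits remain
Read 4: bits[13:15] width=2 -> value=1 (bin 01); offset now 15 = byte 1 bit 7; 17 bits remain
Read 5: bits[15:17] width=2 -> value=0 (bin 00); offset now 17 = byte 2 bit 1; 15 bits remain

Answer: 15 1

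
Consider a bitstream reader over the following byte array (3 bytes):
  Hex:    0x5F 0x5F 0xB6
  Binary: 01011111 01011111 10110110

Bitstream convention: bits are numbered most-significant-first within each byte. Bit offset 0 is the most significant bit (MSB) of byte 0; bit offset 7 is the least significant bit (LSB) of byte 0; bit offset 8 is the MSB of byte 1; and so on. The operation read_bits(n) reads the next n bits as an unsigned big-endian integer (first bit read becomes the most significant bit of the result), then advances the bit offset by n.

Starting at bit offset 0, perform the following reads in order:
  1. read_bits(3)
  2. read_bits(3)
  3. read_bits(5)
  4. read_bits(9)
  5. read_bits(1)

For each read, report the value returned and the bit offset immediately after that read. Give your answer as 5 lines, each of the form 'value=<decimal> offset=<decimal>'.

Answer: value=2 offset=3
value=7 offset=6
value=26 offset=11
value=507 offset=20
value=0 offset=21

Derivation:
Read 1: bits[0:3] width=3 -> value=2 (bin 010); offset now 3 = byte 0 bit 3; 21 bits remain
Read 2: bits[3:6] width=3 -> value=7 (bin 111); offset now 6 = byte 0 bit 6; 18 bits remain
Read 3: bits[6:11] width=5 -> value=26 (bin 11010); offset now 11 = byte 1 bit 3; 13 bits remain
Read 4: bits[11:20] width=9 -> value=507 (bin 111111011); offset now 20 = byte 2 bit 4; 4 bits remain
Read 5: bits[20:21] width=1 -> value=0 (bin 0); offset now 21 = byte 2 bit 5; 3 bits remain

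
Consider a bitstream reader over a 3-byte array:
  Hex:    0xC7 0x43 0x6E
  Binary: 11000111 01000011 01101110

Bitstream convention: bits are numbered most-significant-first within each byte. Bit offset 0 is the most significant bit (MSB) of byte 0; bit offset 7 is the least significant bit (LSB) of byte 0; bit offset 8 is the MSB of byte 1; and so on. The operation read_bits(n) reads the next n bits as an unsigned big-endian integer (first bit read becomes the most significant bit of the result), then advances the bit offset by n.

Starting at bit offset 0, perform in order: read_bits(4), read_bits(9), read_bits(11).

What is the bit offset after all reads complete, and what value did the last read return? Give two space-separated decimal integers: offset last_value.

Answer: 24 878

Derivation:
Read 1: bits[0:4] width=4 -> value=12 (bin 1100); offset now 4 = byte 0 bit 4; 20 bits remain
Read 2: bits[4:13] width=9 -> value=232 (bin 011101000); offset now 13 = byte 1 bit 5; 11 bits remain
Read 3: bits[13:24] width=11 -> value=878 (bin 01101101110); offset now 24 = byte 3 bit 0; 0 bits remain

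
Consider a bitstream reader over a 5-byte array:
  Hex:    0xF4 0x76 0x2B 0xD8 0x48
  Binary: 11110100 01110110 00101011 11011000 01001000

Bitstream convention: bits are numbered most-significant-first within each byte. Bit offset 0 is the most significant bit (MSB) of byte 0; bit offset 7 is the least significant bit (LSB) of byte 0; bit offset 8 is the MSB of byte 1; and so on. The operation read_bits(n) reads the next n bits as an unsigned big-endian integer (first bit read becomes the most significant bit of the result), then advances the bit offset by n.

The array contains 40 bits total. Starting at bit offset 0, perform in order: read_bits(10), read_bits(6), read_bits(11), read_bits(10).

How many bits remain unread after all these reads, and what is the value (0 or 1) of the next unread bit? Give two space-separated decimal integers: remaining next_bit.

Read 1: bits[0:10] width=10 -> value=977 (bin 1111010001); offset now 10 = byte 1 bit 2; 30 bits remain
Read 2: bits[10:16] width=6 -> value=54 (bin 110110); offset now 16 = byte 2 bit 0; 24 bits remain
Read 3: bits[16:27] width=11 -> value=350 (bin 00101011110); offset now 27 = byte 3 bit 3; 13 bits remain
Read 4: bits[27:37] width=10 -> value=777 (bin 1100001001); offset now 37 = byte 4 bit 5; 3 bits remain

Answer: 3 0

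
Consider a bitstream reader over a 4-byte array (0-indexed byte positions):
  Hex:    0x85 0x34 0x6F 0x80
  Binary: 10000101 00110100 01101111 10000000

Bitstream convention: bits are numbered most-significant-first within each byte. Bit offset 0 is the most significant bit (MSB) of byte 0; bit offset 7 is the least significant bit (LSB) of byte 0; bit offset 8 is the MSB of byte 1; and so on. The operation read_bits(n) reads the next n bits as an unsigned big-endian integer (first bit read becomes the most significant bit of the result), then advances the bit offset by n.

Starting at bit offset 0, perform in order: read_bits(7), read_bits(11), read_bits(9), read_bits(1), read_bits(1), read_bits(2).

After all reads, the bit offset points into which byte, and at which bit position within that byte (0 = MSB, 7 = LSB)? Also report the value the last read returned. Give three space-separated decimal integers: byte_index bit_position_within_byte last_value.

Read 1: bits[0:7] width=7 -> value=66 (bin 1000010); offset now 7 = byte 0 bit 7; 25 bits remain
Read 2: bits[7:18] width=11 -> value=1233 (bin 10011010001); offset now 18 = byte 2 bit 2; 14 bits remain
Read 3: bits[18:27] width=9 -> value=380 (bin 101111100); offset now 27 = byte 3 bit 3; 5 bits remain
Read 4: bits[27:28] width=1 -> value=0 (bin 0); offset now 28 = byte 3 bit 4; 4 bits remain
Read 5: bits[28:29] width=1 -> value=0 (bin 0); offset now 29 = byte 3 bit 5; 3 bits remain
Read 6: bits[29:31] width=2 -> value=0 (bin 00); offset now 31 = byte 3 bit 7; 1 bits remain

Answer: 3 7 0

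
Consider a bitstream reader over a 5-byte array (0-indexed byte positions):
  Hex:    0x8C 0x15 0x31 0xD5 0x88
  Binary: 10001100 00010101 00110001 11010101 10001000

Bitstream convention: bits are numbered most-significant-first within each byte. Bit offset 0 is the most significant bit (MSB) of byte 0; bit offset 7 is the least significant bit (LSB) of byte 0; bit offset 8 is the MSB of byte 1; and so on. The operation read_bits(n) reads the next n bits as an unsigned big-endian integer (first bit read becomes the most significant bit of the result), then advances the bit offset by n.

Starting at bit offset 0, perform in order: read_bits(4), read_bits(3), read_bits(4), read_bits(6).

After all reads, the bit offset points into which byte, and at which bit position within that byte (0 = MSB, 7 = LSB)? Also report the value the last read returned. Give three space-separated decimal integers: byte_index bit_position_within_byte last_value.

Answer: 2 1 42

Derivation:
Read 1: bits[0:4] width=4 -> value=8 (bin 1000); offset now 4 = byte 0 bit 4; 36 bits remain
Read 2: bits[4:7] width=3 -> value=6 (bin 110); offset now 7 = byte 0 bit 7; 33 bits remain
Read 3: bits[7:11] width=4 -> value=0 (bin 0000); offset now 11 = byte 1 bit 3; 29 bits remain
Read 4: bits[11:17] width=6 -> value=42 (bin 101010); offset now 17 = byte 2 bit 1; 23 bits remain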